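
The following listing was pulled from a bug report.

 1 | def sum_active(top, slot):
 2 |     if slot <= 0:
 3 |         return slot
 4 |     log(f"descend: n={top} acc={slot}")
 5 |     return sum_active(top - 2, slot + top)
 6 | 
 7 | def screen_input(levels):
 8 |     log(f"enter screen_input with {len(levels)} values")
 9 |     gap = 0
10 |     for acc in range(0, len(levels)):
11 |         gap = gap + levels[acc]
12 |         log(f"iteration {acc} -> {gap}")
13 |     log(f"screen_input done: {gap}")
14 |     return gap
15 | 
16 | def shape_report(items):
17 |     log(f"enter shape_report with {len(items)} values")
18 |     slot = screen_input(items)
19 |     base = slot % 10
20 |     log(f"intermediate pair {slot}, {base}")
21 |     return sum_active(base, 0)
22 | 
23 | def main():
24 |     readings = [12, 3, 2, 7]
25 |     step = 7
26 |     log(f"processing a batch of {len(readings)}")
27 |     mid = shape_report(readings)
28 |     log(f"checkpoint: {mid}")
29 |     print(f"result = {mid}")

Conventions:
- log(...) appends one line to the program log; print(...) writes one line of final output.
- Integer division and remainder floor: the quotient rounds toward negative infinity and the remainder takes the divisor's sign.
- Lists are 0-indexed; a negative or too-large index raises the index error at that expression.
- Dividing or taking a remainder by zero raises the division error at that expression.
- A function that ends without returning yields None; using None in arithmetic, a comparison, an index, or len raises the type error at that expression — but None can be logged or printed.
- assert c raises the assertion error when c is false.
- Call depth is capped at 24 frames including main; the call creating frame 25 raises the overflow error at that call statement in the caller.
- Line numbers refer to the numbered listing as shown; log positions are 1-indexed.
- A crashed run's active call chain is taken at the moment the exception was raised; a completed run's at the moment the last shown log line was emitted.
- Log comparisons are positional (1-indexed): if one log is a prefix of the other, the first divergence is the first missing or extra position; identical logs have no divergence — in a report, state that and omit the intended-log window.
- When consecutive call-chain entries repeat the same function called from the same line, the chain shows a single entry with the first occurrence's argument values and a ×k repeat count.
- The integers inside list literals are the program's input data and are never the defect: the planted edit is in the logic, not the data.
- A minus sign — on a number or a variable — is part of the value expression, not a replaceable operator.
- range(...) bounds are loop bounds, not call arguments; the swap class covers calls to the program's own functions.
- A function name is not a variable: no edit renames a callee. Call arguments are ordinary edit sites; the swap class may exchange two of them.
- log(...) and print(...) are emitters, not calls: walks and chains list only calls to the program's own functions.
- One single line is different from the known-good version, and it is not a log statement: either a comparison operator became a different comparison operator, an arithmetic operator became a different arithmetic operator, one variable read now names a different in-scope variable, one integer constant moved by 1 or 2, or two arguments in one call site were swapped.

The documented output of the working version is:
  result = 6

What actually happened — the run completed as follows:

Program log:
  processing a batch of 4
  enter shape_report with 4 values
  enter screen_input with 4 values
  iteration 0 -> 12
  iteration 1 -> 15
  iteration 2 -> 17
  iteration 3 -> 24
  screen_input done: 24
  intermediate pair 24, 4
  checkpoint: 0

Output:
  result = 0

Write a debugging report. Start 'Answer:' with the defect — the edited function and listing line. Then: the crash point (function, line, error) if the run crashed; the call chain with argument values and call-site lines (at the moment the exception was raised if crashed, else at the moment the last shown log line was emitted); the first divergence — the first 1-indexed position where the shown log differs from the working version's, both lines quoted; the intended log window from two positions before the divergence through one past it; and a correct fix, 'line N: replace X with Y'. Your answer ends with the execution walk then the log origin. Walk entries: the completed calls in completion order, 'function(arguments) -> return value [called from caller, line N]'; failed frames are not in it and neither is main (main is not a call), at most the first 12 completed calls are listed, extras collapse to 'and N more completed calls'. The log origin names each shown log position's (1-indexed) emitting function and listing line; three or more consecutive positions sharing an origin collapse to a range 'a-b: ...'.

Answer: the defect is in sum_active at line 2.
Key observation: Log line 10 is where behavior first shows: 'checkpoint: 0' appears instead of 'descend: n=4 acc=0'.
Call chain: main.
First divergence: position 10; shown 'checkpoint: 0' vs intended 'descend: n=4 acc=0'.
Intended log window:
  8: screen_input done: 24
  9: intermediate pair 24, 4
  10: descend: n=4 acc=0
  11: descend: n=2 acc=4
Execution walk:
  screen_input([12, 3, 2, 7]) -> 24  [called from shape_report, line 18]
  sum_active(4, 0) -> 0  [called from shape_report, line 21]
  shape_report([12, 3, 2, 7]) -> 0  [called from main, line 27]
Log line origins:
  1: from main, line 26
  2: from shape_report, line 17
  3: from screen_input, line 8
  4-7: from screen_input, line 12
  8: from screen_input, line 13
  9: from shape_report, line 20
  10: from main, line 28
A correct fix: line 2: replace `slot` with `top`.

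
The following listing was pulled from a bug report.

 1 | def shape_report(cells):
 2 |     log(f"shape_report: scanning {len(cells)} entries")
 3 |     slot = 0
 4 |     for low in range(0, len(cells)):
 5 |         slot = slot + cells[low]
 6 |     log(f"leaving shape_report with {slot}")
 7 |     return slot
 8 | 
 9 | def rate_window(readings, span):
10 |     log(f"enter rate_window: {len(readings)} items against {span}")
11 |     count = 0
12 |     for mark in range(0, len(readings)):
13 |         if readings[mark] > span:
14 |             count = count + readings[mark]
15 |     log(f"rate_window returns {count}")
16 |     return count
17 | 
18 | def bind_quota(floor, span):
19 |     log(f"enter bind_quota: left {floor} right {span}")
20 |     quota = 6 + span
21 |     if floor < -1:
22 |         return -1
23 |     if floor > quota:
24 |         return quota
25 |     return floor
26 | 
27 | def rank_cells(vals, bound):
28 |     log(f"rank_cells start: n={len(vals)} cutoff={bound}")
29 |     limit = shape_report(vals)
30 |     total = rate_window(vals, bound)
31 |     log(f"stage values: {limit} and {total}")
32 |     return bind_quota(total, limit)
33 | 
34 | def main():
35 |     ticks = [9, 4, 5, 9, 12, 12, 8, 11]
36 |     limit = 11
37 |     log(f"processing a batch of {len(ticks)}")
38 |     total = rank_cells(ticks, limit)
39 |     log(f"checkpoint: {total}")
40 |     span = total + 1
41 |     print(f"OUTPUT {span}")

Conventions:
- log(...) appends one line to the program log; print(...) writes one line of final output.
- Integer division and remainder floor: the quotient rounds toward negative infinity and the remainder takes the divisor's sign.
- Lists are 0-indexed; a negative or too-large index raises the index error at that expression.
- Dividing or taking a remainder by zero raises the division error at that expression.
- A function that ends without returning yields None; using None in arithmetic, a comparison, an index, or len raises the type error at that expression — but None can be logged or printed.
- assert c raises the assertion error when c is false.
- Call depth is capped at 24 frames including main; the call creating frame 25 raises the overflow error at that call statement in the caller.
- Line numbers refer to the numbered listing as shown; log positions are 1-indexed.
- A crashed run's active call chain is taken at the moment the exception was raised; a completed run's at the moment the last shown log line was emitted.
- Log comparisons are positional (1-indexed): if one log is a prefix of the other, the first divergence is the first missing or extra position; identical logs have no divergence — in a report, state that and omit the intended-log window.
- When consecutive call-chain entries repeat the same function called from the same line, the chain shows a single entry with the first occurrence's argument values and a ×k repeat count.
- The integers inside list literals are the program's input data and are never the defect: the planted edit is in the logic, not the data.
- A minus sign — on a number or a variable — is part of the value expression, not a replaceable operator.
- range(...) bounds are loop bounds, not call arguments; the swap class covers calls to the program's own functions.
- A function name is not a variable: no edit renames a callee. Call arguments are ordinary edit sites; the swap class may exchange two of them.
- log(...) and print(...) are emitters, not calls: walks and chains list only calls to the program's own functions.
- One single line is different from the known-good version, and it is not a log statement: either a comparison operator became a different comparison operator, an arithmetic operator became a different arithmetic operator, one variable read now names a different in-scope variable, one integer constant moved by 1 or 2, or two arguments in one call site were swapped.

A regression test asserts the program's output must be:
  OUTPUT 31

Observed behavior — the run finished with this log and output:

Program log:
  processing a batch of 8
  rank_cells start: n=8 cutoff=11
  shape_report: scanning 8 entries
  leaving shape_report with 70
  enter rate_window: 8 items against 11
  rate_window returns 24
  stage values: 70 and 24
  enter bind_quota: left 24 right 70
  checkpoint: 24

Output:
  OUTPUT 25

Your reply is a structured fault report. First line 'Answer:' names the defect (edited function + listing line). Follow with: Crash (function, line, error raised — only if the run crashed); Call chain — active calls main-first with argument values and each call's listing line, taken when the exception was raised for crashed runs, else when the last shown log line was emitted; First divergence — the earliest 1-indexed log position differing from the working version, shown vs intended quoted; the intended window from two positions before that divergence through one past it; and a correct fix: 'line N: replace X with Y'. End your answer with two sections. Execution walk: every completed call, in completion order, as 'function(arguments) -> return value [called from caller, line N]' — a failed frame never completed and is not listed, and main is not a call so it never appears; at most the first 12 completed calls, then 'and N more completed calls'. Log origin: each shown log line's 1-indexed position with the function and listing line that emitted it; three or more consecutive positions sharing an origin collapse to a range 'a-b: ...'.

Answer: the defect is in rank_cells at line 32.
The tell: Position 8 is the first bad log line: 'enter bind_quota: left 24 right 70' should read 'enter bind_quota: left 70 right 24'.
Call chain: main.
First divergence: position 8 — shown 'enter bind_quota: left 24 right 70', intended 'enter bind_quota: left 70 right 24'.
Intended log window:
  6: rate_window returns 24
  7: stage values: 70 and 24
  8: enter bind_quota: left 70 right 24
  9: checkpoint: 30
Execution walk:
  shape_report([9, 4, 5, 9, 12, 12, 8, 11]) -> 70  [called from rank_cells, line 29]
  rate_window([9, 4, 5, 9, 12, 12, 8, 11], 11) -> 24  [called from rank_cells, line 30]
  bind_quota(24, 70) -> 24  [called from rank_cells, line 32]
  rank_cells([9, 4, 5, 9, 12, 12, 8, 11], 11) -> 24  [called from main, line 38]
Log line origins:
  1: from main, line 37
  2: from rank_cells, line 28
  3: from shape_report, line 2
  4: from shape_report, line 6
  5: from rate_window, line 10
  6: from rate_window, line 15
  7: from rank_cells, line 31
  8: from bind_quota, line 19
  9: from main, line 39
A correct fix: line 32: replace `bind_quota(total, limit)` with `bind_quota(limit, total)`.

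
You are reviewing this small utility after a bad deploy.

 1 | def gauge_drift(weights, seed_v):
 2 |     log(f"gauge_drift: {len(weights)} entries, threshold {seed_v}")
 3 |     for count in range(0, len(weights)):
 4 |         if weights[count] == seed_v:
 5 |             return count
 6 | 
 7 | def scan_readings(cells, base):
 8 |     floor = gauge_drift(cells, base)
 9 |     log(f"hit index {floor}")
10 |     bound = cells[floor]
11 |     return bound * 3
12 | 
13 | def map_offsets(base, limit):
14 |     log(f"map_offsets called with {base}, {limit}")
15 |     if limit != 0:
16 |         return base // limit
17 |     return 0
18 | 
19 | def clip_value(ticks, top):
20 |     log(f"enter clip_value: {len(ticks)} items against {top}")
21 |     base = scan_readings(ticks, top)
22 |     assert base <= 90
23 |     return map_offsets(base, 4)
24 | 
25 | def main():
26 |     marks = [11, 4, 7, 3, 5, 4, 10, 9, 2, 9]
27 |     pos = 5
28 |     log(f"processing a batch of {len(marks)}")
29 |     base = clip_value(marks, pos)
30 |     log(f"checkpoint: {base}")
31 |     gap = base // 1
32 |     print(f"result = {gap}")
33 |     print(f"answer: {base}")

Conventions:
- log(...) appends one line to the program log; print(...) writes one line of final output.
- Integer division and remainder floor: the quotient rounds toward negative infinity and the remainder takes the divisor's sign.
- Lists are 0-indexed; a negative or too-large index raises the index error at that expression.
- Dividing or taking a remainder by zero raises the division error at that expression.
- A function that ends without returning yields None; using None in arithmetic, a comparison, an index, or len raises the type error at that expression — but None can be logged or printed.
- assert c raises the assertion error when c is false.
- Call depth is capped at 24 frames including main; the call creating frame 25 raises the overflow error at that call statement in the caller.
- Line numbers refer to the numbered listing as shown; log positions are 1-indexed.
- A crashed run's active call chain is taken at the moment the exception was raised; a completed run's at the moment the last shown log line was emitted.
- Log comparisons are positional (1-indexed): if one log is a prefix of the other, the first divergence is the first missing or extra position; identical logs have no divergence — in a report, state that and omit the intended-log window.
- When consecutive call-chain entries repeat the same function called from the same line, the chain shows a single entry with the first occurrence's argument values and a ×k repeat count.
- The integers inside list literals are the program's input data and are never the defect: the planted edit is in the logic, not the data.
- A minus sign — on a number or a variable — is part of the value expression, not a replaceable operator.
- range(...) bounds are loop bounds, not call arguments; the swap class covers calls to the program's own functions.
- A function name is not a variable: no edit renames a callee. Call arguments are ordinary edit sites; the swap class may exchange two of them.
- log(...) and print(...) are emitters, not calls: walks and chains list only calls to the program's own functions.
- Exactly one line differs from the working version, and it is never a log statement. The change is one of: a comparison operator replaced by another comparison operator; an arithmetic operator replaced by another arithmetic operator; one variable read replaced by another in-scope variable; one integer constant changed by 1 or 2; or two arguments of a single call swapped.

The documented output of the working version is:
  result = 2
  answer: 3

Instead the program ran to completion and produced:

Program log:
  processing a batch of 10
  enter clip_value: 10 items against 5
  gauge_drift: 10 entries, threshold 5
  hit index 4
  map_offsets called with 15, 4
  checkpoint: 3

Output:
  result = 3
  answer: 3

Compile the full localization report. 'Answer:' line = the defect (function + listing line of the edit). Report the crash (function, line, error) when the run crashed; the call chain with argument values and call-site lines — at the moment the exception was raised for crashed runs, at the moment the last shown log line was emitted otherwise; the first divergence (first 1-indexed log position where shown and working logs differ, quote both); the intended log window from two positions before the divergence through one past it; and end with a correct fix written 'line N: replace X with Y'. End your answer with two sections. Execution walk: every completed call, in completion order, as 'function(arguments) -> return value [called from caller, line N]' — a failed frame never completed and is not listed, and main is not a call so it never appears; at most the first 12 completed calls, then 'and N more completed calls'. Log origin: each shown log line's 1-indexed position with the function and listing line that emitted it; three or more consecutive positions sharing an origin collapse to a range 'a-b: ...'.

Answer: the defect is in main at line 31.
Key fact: Every logged value matches the working version; the printed result is what differs.
Call chain: main.
First divergence: none; the two logs match at every position.
Execution walk:
  gauge_drift([11, 4, 7, 3, 5, 4, 10, 9, 2, 9], 5) -> 4  [called from scan_readings, line 8]
  scan_readings([11, 4, 7, 3, 5, 4, 10, 9, 2, 9], 5) -> 15  [called from clip_value, line 21]
  map_offsets(15, 4) -> 3  [called from clip_value, line 23]
  clip_value([11, 4, 7, 3, 5, 4, 10, 9, 2, 9], 5) -> 3  [called from main, line 29]
Log origins:
  1: logged in main at line 28
  2: logged in clip_value at line 20
  3: logged in gauge_drift at line 2
  4: logged in scan_readings at line 9
  5: logged in map_offsets at line 14
  6: logged in main at line 30
A correct fix: line 31: replace `//` with `-`.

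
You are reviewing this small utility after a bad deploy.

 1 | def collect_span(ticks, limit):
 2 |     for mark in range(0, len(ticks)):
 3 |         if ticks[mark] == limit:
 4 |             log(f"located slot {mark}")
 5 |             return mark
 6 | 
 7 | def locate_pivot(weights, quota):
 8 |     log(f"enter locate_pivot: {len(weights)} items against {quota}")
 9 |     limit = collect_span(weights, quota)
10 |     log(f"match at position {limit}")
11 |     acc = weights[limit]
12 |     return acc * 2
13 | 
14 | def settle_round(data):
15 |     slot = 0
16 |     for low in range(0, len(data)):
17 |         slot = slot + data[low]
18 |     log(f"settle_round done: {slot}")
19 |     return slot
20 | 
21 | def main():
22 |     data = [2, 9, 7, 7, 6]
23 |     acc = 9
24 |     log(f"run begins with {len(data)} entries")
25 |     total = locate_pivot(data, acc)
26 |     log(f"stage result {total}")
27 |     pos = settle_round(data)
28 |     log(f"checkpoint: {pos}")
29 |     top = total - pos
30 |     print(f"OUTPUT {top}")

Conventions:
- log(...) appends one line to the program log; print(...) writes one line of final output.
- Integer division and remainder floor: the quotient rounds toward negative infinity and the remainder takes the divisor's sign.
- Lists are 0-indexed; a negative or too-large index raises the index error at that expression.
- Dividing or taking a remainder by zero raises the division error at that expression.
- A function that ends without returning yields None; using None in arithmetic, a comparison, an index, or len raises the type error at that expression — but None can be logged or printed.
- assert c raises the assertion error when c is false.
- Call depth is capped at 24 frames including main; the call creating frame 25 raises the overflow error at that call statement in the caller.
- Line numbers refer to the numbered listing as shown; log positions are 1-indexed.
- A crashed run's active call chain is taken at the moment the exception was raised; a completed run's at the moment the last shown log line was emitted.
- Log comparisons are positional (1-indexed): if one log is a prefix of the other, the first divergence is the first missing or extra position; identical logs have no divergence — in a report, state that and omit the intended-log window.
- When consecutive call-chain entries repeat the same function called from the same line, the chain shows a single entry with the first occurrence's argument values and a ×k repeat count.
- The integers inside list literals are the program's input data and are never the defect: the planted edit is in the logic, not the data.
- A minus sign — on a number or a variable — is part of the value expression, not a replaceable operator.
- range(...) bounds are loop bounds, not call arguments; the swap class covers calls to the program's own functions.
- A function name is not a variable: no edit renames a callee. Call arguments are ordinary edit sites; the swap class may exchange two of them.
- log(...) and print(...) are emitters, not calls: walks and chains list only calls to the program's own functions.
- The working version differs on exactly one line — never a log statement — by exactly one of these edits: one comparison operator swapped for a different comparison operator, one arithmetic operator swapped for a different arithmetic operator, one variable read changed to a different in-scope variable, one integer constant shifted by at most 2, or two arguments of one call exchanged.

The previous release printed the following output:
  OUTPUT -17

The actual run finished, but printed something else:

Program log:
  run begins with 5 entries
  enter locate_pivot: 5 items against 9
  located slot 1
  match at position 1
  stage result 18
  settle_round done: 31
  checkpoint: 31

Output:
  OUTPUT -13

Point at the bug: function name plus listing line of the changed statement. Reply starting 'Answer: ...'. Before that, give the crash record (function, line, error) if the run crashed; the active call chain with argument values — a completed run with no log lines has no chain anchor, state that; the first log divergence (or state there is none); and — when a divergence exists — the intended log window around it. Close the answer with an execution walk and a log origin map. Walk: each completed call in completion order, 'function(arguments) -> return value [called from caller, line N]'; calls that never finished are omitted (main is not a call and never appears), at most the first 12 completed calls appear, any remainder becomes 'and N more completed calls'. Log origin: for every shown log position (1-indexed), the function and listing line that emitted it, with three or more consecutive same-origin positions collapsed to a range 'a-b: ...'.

Answer: the defect is in main at line 23.
The tell: At log position 2 the runs split — shown 'enter locate_pivot: 5 items against 9', but the working version logs 'enter locate_pivot: 5 items against 7'.
Call chain: main.
First divergence: at position 2 the run shows 'enter locate_pivot: 5 items against 9' where the working version logs 'enter locate_pivot: 5 items against 7'.
Intended log window:
  1: run begins with 5 entries
  2: enter locate_pivot: 5 items against 7
  3: located slot 2
Execution walk:
  collect_span([2, 9, 7, 7, 6], 9) -> 1  [called from locate_pivot, line 9]
  locate_pivot([2, 9, 7, 7, 6], 9) -> 18  [called from main, line 25]
  settle_round([2, 9, 7, 7, 6]) -> 31  [called from main, line 27]
Log origins:
  1: emitted by main (line 24)
  2: emitted by locate_pivot (line 8)
  3: emitted by collect_span (line 4)
  4: emitted by locate_pivot (line 10)
  5: emitted by main (line 26)
  6: emitted by settle_round (line 18)
  7: emitted by main (line 28)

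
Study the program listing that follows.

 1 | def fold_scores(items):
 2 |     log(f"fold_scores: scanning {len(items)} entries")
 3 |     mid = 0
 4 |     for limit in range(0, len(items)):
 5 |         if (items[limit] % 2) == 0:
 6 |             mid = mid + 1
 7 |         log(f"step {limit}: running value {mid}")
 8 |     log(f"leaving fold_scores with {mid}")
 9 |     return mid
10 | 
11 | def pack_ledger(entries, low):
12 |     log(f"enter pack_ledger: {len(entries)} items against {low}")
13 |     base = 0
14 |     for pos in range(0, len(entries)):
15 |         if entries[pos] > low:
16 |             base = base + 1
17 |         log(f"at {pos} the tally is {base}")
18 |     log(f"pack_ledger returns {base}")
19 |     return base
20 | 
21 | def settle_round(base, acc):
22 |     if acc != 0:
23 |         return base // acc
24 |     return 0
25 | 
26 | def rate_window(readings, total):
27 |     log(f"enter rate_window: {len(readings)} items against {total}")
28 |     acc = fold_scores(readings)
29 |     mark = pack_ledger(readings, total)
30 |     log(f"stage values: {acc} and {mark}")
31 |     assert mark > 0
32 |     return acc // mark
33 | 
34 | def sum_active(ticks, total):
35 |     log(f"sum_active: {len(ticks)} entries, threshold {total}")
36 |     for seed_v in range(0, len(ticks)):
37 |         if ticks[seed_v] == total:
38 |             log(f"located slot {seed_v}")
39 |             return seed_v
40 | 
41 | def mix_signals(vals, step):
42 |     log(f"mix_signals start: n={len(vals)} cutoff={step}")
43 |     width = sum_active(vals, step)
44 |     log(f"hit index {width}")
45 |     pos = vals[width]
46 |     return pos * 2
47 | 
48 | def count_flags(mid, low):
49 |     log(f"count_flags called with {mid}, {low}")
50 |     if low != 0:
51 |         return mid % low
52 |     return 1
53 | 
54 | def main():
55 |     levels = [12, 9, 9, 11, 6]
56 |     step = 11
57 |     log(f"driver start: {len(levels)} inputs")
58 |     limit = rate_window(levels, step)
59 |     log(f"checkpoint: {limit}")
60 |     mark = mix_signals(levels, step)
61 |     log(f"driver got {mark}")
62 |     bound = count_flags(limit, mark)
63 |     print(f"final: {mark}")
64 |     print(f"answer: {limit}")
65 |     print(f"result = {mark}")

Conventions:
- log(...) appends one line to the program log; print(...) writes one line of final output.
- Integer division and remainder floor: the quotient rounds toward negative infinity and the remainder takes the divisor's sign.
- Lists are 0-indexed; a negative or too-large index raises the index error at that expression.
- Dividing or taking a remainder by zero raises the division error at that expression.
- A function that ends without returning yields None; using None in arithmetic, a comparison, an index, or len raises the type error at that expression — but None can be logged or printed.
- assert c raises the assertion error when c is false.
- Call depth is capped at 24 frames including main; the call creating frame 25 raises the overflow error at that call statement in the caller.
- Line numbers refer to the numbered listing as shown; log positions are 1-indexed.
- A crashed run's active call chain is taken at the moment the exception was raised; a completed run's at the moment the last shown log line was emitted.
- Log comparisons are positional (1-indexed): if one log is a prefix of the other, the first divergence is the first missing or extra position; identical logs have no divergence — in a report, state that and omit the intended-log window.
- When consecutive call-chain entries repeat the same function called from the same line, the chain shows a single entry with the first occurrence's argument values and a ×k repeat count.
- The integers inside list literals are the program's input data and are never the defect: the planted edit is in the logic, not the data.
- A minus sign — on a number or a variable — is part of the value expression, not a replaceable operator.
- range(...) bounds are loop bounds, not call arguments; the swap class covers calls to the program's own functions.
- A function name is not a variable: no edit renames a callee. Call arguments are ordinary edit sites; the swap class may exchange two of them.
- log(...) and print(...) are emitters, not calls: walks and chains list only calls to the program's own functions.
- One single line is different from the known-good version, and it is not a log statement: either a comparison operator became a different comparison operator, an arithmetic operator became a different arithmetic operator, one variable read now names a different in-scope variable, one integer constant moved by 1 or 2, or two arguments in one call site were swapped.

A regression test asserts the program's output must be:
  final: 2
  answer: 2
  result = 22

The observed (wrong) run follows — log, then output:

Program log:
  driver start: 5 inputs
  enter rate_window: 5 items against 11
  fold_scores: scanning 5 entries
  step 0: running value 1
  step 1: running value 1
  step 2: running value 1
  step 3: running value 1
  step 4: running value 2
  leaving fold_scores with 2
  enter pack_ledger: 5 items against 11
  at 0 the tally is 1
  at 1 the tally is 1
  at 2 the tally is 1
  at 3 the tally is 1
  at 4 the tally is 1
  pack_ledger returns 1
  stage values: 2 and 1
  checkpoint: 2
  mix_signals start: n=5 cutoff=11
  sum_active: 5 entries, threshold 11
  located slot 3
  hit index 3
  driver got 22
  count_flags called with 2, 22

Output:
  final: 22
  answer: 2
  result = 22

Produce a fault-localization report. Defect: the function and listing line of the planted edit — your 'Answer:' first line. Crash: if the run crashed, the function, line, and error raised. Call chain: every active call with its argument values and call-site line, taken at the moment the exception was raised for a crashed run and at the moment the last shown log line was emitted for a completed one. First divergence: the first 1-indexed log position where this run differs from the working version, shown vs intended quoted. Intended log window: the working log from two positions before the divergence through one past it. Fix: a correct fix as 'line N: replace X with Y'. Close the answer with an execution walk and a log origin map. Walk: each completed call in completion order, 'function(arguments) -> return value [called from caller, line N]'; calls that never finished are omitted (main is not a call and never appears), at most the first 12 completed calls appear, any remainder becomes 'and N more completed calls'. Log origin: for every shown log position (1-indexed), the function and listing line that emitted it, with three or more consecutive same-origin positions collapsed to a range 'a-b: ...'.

Answer: the defect is in main at line 63.
Key observation: The two runs log identically and part ways only at the printed values.
Call chain: main -> count_flags(2, 22) (called at line 62).
First divergence: there is none — every log position agrees.
Execution walk:
  fold_scores([12, 9, 9, 11, 6]) -> 2  [called from rate_window, line 28]
  pack_ledger([12, 9, 9, 11, 6], 11) -> 1  [called from rate_window, line 29]
  rate_window([12, 9, 9, 11, 6], 11) -> 2  [called from main, line 58]
  sum_active([12, 9, 9, 11, 6], 11) -> 3  [called from mix_signals, line 43]
  mix_signals([12, 9, 9, 11, 6], 11) -> 22  [called from main, line 60]
  count_flags(2, 22) -> 2  [called from main, line 62]
Log origins:
  1 — main, line 57
  2 — rate_window, line 27
  3 — fold_scores, line 2
  4-8 — fold_scores, line 7
  9 — fold_scores, line 8
  10 — pack_ledger, line 12
  11-15 — pack_ledger, line 17
  16 — pack_ledger, line 18
  17 — rate_window, line 30
  18 — main, line 59
  19 — mix_signals, line 42
  20 — sum_active, line 35
  21 — sum_active, line 38
  22 — mix_signals, line 44
  23 — main, line 61
  24 — count_flags, line 49
A correct fix: line 63: replace `mark` with `bound`.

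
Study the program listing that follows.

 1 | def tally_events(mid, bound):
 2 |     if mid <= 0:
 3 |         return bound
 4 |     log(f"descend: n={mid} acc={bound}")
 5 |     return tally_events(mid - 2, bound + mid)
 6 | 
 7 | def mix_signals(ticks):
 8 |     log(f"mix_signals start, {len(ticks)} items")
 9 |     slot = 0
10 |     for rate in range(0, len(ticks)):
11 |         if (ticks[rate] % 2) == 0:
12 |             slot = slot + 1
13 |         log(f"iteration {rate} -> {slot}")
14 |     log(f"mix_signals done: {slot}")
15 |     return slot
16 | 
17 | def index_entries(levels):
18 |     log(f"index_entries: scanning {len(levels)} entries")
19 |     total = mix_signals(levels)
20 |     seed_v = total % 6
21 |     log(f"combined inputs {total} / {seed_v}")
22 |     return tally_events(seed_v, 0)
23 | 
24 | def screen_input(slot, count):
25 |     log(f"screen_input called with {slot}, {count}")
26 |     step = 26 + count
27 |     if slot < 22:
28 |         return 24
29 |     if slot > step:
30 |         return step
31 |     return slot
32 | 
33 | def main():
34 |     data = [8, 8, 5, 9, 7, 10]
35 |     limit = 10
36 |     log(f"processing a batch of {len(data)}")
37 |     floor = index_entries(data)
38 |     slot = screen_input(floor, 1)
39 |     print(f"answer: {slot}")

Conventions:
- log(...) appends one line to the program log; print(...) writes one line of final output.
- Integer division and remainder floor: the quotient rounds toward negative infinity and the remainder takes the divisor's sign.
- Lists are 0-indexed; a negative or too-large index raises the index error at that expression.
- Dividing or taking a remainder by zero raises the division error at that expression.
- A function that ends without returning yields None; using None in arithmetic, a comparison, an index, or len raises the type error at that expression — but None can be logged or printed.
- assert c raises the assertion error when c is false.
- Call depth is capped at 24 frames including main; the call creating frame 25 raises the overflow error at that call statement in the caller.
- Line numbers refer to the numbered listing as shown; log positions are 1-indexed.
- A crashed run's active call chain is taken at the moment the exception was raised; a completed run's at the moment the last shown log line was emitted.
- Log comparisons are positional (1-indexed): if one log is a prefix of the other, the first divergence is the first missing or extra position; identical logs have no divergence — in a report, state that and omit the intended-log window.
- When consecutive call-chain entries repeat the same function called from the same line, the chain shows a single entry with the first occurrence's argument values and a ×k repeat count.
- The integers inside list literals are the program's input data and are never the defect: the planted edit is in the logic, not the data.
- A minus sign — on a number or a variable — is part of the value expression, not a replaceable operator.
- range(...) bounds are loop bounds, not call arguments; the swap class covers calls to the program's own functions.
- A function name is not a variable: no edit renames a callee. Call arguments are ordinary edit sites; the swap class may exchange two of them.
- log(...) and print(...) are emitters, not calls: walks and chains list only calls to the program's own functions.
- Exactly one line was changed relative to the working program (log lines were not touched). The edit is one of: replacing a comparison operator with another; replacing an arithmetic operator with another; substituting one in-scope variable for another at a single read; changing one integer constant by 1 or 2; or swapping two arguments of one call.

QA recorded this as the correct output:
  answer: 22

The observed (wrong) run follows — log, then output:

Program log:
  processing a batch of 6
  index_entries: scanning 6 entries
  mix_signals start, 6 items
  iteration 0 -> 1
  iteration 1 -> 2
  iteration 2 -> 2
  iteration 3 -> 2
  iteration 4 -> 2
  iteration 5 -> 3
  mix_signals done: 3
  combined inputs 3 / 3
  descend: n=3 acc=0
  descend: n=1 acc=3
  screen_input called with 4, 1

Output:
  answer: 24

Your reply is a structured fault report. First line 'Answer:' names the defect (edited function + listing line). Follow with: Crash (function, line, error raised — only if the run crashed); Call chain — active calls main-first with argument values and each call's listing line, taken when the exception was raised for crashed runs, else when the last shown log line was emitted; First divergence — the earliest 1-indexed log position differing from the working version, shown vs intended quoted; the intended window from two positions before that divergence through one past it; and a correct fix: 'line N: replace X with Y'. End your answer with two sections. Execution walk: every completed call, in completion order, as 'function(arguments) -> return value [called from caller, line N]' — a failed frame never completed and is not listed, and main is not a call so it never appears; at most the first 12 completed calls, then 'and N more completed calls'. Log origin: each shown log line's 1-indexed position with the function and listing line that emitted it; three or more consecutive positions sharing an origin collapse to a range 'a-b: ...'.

Answer: the defect is in screen_input at line 28.
Key observation: The logs agree in full; only the final output differs.
Call chain: main -> screen_input(4, 1) (called at line 38).
First divergence: none (the log streams are identical).
Execution walk:
  mix_signals([8, 8, 5, 9, 7, 10]) -> 3  [called from index_entries, line 19]
  tally_events(-1, 4) -> 4  [called from tally_events, line 5]
  tally_events(1, 3) -> 4  [called from tally_events, line 5]
  tally_events(3, 0) -> 4  [called from index_entries, line 22]
  index_entries([8, 8, 5, 9, 7, 10]) -> 4  [called from main, line 37]
  screen_input(4, 1) -> 24  [called from main, line 38]
Log origin:
  1: logged in main at line 36
  2: logged in index_entries at line 18
  3: logged in mix_signals at line 8
  4-9: logged in mix_signals at line 13
  10: logged in mix_signals at line 14
  11: logged in index_entries at line 21
  12: logged in tally_events at line 4
  13: logged in tally_events at line 4
  14: logged in screen_input at line 25
A correct fix: line 28: replace `24` with `22`.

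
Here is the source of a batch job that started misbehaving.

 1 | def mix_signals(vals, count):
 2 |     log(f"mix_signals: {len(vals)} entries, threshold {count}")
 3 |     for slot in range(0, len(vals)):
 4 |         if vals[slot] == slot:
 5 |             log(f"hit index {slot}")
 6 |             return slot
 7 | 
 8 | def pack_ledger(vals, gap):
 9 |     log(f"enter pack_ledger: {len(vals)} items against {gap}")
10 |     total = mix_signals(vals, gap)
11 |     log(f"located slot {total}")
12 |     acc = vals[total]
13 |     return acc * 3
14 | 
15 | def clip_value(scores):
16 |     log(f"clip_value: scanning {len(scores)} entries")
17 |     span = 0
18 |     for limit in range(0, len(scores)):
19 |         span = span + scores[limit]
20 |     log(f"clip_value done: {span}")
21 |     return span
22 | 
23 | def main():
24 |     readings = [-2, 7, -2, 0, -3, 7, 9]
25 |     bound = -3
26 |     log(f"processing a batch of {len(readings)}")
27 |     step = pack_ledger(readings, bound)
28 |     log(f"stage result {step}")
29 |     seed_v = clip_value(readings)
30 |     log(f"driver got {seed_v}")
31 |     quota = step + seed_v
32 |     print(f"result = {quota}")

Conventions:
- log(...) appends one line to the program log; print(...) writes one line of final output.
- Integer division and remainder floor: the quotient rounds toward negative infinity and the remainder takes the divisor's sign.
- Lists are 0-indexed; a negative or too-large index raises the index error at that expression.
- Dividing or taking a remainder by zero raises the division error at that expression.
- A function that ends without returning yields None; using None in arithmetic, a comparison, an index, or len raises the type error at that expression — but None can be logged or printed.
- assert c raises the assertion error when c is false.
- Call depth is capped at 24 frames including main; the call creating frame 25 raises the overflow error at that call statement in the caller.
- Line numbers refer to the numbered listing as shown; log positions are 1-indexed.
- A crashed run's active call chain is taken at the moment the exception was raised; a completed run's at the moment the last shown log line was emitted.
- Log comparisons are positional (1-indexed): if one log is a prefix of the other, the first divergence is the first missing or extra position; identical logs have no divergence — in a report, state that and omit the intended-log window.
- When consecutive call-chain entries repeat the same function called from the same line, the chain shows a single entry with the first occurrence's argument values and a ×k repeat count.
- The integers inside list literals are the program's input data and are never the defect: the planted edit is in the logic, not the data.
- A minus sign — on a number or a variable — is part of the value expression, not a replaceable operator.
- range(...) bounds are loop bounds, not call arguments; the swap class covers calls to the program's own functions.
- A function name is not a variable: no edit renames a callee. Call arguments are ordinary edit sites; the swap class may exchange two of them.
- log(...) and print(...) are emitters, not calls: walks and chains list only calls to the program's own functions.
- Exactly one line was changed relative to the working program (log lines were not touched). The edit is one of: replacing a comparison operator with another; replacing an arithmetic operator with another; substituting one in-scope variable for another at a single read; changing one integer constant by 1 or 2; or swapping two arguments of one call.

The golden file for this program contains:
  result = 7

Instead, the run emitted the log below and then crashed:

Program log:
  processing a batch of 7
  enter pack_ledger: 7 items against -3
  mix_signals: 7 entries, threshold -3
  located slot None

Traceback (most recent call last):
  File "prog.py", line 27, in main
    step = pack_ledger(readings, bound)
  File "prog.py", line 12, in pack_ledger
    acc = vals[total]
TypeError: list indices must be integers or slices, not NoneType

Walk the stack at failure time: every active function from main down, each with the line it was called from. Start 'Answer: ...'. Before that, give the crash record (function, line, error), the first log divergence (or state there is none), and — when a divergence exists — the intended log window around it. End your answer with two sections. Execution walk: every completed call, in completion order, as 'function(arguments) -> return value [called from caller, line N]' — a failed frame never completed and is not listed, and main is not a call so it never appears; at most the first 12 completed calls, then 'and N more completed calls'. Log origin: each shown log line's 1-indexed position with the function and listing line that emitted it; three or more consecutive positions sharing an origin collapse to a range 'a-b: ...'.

Answer: main -> pack_ledger (called at line 27).
Key observation: The earliest visible damage is log position 4 — 'located slot None' rather than the intended 'hit index 4'.
Crash: pack_ledger, line 12, TypeError.
First divergence: at position 4 the run shows 'located slot None' where the working version logs 'hit index 4'.
Intended log window:
  2: enter pack_ledger: 7 items against -3
  3: mix_signals: 7 entries, threshold -3
  4: hit index 4
  5: located slot 4
Execution walk:
  mix_signals([-2, 7, -2, 0, -3, 7, 9], -3) -> None  [called from pack_ledger, line 10]
Origin of each log line:
  1 — main, line 26
  2 — pack_ledger, line 9
  3 — mix_signals, line 2
  4 — pack_ledger, line 11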